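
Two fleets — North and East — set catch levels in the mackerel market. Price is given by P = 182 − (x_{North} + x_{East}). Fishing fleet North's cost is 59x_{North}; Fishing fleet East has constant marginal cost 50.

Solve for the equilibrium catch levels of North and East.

Fishing fleet North's profit: π = x_{North}(182 − (x_{North} + x_{East})) − 59x_{North}.
∂π/∂x_{North} = 123 − 2x_{North} − x_{East} = 0, so x_{North} = 61.5 − 0.5x_{East}.
By the same steps for East: x_{East} = 66 − 0.5x_{North}.
Solving the two reaction functions simultaneously: (1 − (−0.5)(−0.5))x_{North} = 61.5 − 0.5·66, so 0.75x_{North} = 28.5 and x_{North} = 38.
Then x_{East} = 66 − 0.5·38 = 47.

38, 47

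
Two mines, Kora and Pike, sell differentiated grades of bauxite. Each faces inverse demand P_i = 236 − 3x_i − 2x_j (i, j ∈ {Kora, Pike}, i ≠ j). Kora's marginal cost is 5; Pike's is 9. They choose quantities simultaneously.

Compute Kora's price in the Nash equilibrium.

Mine Kora's profit: π = x_{Kora}(236 − 3x_{Kora} − 2x_{Pike}) − 5x_{Kora}.
∂π/∂x_{Kora} = 231 − 6x_{Kora} − 2x_{Pike} = 0 ⇒ x_{Kora} = 38.5 − (1/3)x_{Pike}.
Similarly x_{Pike} = 227/6 − (1/3)x_{Kora}.
Substituting the second reaction function into the first: x_{Kora} = 38.5 − (1/3)(227/6 − (1/3)x_{Kora}), which gives (8/9)x_{Kora} = 233/9 ⇒ x_{Kora} = 29.125.
Then x_{Pike} = 227/6 − (1/3)·29.125 = 28.125.
P_{Kora} = 236 − 3·29.125 − 2·28.125 = 92.375.

92.375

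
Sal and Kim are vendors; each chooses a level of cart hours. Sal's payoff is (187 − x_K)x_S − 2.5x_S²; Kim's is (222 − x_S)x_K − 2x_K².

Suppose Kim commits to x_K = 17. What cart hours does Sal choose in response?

34

Expanding Sal's payoff: 187x_S − x_Kx_S − 2.5x_S².
∂π/∂x_S = 187 − x_K − 5x_S = 0, so x_S = 37.4 − 0.2x_K.
At x_K = 17: x_S = 37.4 − 0.2·17 = 34.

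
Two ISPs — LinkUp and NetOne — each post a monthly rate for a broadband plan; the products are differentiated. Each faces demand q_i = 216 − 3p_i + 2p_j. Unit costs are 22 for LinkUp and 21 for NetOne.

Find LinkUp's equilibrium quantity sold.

144.9375

LinkUp's profit: π = (p_{LinkUp} − 22)(216 − 3p_{LinkUp} + 2p_{NetOne}).
∂π/∂p_{LinkUp} = 282 − 6p_{LinkUp} + 2p_{NetOne} = 0 ⇒ p_{LinkUp} = 47 + (1/3)p_{NetOne}.
Similarly p_{NetOne} = 46.5 + (1/3)p_{LinkUp}.
Plugging p_{NetOne} into LinkUp's best response: p_{LinkUp} = 47 + (1/3)(46.5 + (1/3)p_{LinkUp}) ⇒ (8/9)p_{LinkUp} = 62.5, so p_{LinkUp} = 70.3125.
Then p_{NetOne} = 46.5 + (1/3)·70.3125 = 69.9375.
q_{LinkUp} = 216 − 3·70.3125 + 2·69.9375 = 144.9375.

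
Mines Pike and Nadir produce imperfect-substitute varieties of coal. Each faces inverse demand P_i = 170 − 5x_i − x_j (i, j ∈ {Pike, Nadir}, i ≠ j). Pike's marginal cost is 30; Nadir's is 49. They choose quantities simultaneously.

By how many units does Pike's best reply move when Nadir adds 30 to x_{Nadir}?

Mine Pike's profit: π = x_{Pike}(170 − 5x_{Pike} − x_{Nadir}) − 30x_{Pike}.
∂π/∂x_{Pike} = 140 − 10x_{Pike} − x_{Nadir} = 0 ⇒ x_{Pike} = 14 − 0.1x_{Nadir}.
The reaction-function slope is −0.1, so a 30-unit rise in x_{Nadir} moves x_{Pike} by −0.1 × 30 = −3. Pike's best response falls — the actions are strategic substitutes.

-3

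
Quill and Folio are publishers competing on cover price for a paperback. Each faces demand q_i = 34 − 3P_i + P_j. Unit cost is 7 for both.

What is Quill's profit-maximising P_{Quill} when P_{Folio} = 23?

13

Quill's profit: π = (P_{Quill} − 7)(34 − 3P_{Quill} + P_{Folio}).
∂π/∂P_{Quill} = 55 − 6P_{Quill} + P_{Folio} = 0 ⇒ P_{Quill} = 55/6 + (1/6)P_{Folio}.
At P_{Folio} = 23: P_{Quill} = 55/6 + (1/6)·23 = 13.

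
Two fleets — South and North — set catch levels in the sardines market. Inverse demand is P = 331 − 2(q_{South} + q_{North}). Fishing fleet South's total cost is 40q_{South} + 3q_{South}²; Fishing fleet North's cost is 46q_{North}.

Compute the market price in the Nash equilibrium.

Fishing fleet South's profit: π = q_{South}(331 − 2(q_{South} + q_{North})) − 40q_{South} − 3q_{South}².
∂π/∂q_{South} = 291 − 10q_{South} − 2q_{North} = 0, so q_{South} = 29.1 − 0.2q_{North}.
For North: ∂π/∂q_{North} = 285 − 4q_{North} − 2q_{South} = 0 ⇒ q_{North} = 71.25 − 0.5q_{South}.
Plugging q_{North} into South's best response: q_{South} = 29.1 − 0.2(71.25 − 0.5q_{South}) ⇒ 0.9q_{South} = 14.85, so q_{South} = 16.5.
Then q_{North} = 71.25 − 0.5·16.5 = 63.
Equilibrium price: P = 331 − 2·79.5 = 172.

172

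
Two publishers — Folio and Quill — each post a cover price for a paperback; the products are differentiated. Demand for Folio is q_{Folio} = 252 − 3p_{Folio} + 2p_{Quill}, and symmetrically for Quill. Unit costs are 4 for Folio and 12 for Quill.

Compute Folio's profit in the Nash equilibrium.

Folio's profit: π = (p_{Folio} − 4)(252 − 3p_{Folio} + 2p_{Quill}).
∂π/∂p_{Folio} = 264 − 6p_{Folio} + 2p_{Quill} = 0 ⇒ p_{Folio} = 44 + (1/3)p_{Quill}.
Similarly p_{Quill} = 48 + (1/3)p_{Folio}.
Plugging p_{Quill} into Folio's best response: p_{Folio} = 44 + (1/3)(48 + (1/3)p_{Folio}) ⇒ (8/9)p_{Folio} = 60, so p_{Folio} = 67.5.
Then p_{Quill} = 48 + (1/3)·67.5 = 70.5.
q_{Folio} = 252 − 3·67.5 + 2·70.5 = 190.5.
Profit = (67.5 − 4)·190.5 = 12096.75.

12096.75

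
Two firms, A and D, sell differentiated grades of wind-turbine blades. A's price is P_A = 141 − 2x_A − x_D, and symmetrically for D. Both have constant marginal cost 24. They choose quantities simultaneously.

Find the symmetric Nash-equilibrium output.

23.4

Firm A's profit: π = x_A(141 − 2x_A − x_D) − 24x_A.
∂π/∂x_A = 117 − 4x_A − x_D = 0 ⇒ x_A = 29.25 − 0.25x_D.
Setting x_A = x_D in the reaction function: x_A = 29.25 − 0.25x_A, so x_A = 29.25 / 1.25 = 23.4.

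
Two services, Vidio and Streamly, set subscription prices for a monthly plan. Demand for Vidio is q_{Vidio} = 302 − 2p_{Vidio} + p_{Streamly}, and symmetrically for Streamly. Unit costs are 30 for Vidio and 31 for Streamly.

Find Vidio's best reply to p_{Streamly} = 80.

110.5

Vidio's profit: π = (p_{Vidio} − 30)(302 − 2p_{Vidio} + p_{Streamly}).
∂π/∂p_{Vidio} = 362 − 4p_{Vidio} + p_{Streamly} = 0 ⇒ p_{Vidio} = 90.5 + 0.25p_{Streamly}.
At p_{Streamly} = 80: p_{Vidio} = 90.5 + 0.25·80 = 110.5.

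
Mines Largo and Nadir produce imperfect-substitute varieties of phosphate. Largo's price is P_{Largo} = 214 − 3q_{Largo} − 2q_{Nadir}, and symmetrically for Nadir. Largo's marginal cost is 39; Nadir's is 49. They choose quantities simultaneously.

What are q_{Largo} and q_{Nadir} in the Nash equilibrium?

22.5, 20

Mine Largo's profit: π = q_{Largo}(214 − 3q_{Largo} − 2q_{Nadir}) − 39q_{Largo}.
∂π/∂q_{Largo} = 175 − 6q_{Largo} − 2q_{Nadir} = 0 ⇒ q_{Largo} = 175/6 − (1/3)q_{Nadir}.
Similarly q_{Nadir} = 27.5 − (1/3)q_{Largo}.
Solving the two reaction functions simultaneously: (1 − (−1/3)(−1/3))q_{Largo} = 175/6 − (1/3)·27.5, so (8/9)q_{Largo} = 20 and q_{Largo} = 22.5.
Then q_{Nadir} = 27.5 − (1/3)·22.5 = 20.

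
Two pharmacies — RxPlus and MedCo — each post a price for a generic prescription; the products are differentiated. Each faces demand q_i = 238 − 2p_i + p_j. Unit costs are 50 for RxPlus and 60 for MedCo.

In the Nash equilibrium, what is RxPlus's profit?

8192

RxPlus's profit: π = (p_{RxPlus} − 50)(238 − 2p_{RxPlus} + p_{MedCo}).
∂π/∂p_{RxPlus} = 338 − 4p_{RxPlus} + p_{MedCo} = 0 ⇒ p_{RxPlus} = 84.5 + 0.25p_{MedCo}.
Similarly p_{MedCo} = 89.5 + 0.25p_{RxPlus}.
Substituting the second reaction function into the first: p_{RxPlus} = 84.5 + 0.25(89.5 + 0.25p_{RxPlus}), which gives 0.9375p_{RxPlus} = 106.875 ⇒ p_{RxPlus} = 114.
Then p_{MedCo} = 89.5 + 0.25·114 = 118.
q_{RxPlus} = 238 − 2·114 + 118 = 128.
Profit = (114 − 50)·128 = 8192.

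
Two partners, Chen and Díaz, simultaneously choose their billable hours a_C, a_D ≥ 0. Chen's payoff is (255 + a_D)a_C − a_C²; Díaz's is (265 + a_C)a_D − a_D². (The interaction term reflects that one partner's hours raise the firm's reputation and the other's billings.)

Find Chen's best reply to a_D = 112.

Expanding Chen's payoff: 255a_C + a_Da_C − a_C².
∂π/∂a_C = 255 + a_D − 2a_C = 0, so a_C = 127.5 + 0.5a_D.
At a_D = 112: a_C = 127.5 + 0.5·112 = 183.5.

183.5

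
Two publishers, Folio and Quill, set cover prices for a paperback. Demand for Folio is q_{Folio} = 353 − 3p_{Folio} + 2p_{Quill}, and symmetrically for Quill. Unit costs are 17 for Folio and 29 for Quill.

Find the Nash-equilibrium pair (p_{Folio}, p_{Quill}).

Folio's profit: π = (p_{Folio} − 17)(353 − 3p_{Folio} + 2p_{Quill}).
∂π/∂p_{Folio} = 404 − 6p_{Folio} + 2p_{Quill} = 0 ⇒ p_{Folio} = 202/3 + (1/3)p_{Quill}.
Similarly p_{Quill} = 220/3 + (1/3)p_{Folio}.
Solving the two reaction functions simultaneously: (1 − (1/3)(1/3))p_{Folio} = 202/3 + (1/3)·(220/3), so (8/9)p_{Folio} = 826/9 and p_{Folio} = 103.25.
Then p_{Quill} = 220/3 + (1/3)·103.25 = 107.75.

103.25, 107.75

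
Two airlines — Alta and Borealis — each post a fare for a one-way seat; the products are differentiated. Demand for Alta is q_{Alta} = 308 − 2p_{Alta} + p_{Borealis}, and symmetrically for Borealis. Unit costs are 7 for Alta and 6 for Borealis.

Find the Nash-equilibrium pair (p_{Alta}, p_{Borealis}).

107.2, 106.8

Alta's profit: π = (p_{Alta} − 7)(308 − 2p_{Alta} + p_{Borealis}).
∂π/∂p_{Alta} = 322 − 4p_{Alta} + p_{Borealis} = 0 ⇒ p_{Alta} = 80.5 + 0.25p_{Borealis}.
Similarly p_{Borealis} = 80 + 0.25p_{Alta}.
Plugging p_{Borealis} into Alta's best response: p_{Alta} = 80.5 + 0.25(80 + 0.25p_{Alta}) ⇒ 0.9375p_{Alta} = 100.5, so p_{Alta} = 107.2.
Then p_{Borealis} = 80 + 0.25·107.2 = 106.8.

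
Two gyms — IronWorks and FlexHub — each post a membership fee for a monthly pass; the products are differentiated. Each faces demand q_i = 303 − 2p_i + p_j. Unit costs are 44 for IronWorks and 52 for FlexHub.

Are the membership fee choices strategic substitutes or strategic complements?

IronWorks's profit: π = (p_{IronWorks} − 44)(303 − 2p_{IronWorks} + p_{FlexHub}).
∂π/∂p_{IronWorks} = 391 − 4p_{IronWorks} + p_{FlexHub} = 0 ⇒ p_{IronWorks} = 97.75 + 0.25p_{FlexHub}.
The best-response slope dp_{IronWorks}/dp_{FlexHub} = 0.25 > 0: the reaction function is upward-sloping, so the choices are strategic complements.

strategic complements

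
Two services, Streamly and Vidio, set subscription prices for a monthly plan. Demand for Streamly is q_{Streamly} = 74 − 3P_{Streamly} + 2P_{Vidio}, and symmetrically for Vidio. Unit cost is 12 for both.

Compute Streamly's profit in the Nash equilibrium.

Streamly's profit: π = (P_{Streamly} − 12)(74 − 3P_{Streamly} + 2P_{Vidio}).
∂π/∂P_{Streamly} = 110 − 6P_{Streamly} + 2P_{Vidio} = 0 ⇒ P_{Streamly} = 55/3 + (1/3)P_{Vidio}.
By symmetry P_{Vidio} = P_{Streamly}; substituting into the reaction function, (2/3)P_{Streamly} = 55/3 and P_{Streamly} = 27.5.
q_{Streamly} = 74 − 3·27.5 + 2·27.5 = 46.5.
Profit = (27.5 − 12)·46.5 = 720.75.

720.75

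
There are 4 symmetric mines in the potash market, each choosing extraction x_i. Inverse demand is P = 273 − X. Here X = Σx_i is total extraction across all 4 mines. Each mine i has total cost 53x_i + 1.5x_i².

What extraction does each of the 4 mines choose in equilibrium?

A representative mine's profit is π_i = x_i(273 − X) − 53x_i − 1.5x_i², with X = x_i + Σ_{j≠i} x_j.
First-order condition: 220 − 5x_i − Σ_{j≠i} x_j = 0.
Imposing symmetry (x_j = x for all j) turns Σ_{j≠i} x_j into 3x, so 220 = 8x and x = 27.5.

27.5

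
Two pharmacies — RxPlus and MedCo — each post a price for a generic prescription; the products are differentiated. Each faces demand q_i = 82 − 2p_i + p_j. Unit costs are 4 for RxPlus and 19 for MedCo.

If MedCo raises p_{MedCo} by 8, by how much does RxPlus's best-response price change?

2

RxPlus's profit: π = (p_{RxPlus} − 4)(82 − 2p_{RxPlus} + p_{MedCo}).
∂π/∂p_{RxPlus} = 90 − 4p_{RxPlus} + p_{MedCo} = 0 ⇒ p_{RxPlus} = 22.5 + 0.25p_{MedCo}.
The reaction-function slope is 0.25, so an 8-unit rise in p_{MedCo} moves p_{RxPlus} by 0.25 × 8 = 2. RxPlus's best response rises — the actions are strategic complements.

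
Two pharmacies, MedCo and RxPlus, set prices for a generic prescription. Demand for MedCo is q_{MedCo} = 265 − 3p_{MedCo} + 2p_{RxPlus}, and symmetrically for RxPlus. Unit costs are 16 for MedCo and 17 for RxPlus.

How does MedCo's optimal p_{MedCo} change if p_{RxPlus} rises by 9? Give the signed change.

3

MedCo's profit: π = (p_{MedCo} − 16)(265 − 3p_{MedCo} + 2p_{RxPlus}).
∂π/∂p_{MedCo} = 313 − 6p_{MedCo} + 2p_{RxPlus} = 0 ⇒ p_{MedCo} = 313/6 + (1/3)p_{RxPlus}.
The reaction-function slope is 1/3, so a 9-unit rise in p_{RxPlus} moves p_{MedCo} by 1/3 × 9 = 3. MedCo's best response rises — the actions are strategic complements.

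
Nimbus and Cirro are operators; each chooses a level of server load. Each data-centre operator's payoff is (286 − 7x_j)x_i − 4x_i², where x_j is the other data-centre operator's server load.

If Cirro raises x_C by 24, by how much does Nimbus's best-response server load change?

Nimbus's payoff is (286 − 7x_C)x_N − 4x_N².
∂π/∂x_N = 286 − 7x_C − 8x_N = 0, so x_N = 35.75 − 0.875x_C.
The reaction-function slope is −0.875, so a 24-unit rise in x_C moves x_N by −0.875 × 24 = −21. Nimbus's best response falls — the actions are strategic substitutes.

-21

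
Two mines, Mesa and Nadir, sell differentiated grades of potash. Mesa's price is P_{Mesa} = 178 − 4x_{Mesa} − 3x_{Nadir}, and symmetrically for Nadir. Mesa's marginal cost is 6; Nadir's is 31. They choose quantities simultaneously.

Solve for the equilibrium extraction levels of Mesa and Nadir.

17, 12

Mine Mesa's profit: π = x_{Mesa}(178 − 4x_{Mesa} − 3x_{Nadir}) − 6x_{Mesa}.
∂π/∂x_{Mesa} = 172 − 8x_{Mesa} − 3x_{Nadir} = 0 ⇒ x_{Mesa} = 21.5 − 0.375x_{Nadir}.
Similarly x_{Nadir} = 18.375 − 0.375x_{Mesa}.
Substituting the second reaction function into the first: x_{Mesa} = 21.5 − 0.375(18.375 − 0.375x_{Mesa}), which gives (55/64)x_{Mesa} = 935/64 ⇒ x_{Mesa} = 17.
Then x_{Nadir} = 18.375 − 0.375·17 = 12.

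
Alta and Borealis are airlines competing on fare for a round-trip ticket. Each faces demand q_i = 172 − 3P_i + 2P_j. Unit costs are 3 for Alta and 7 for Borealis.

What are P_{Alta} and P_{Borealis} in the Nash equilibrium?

46, 47.5

Alta's profit: π = (P_{Alta} − 3)(172 − 3P_{Alta} + 2P_{Borealis}).
∂π/∂P_{Alta} = 181 − 6P_{Alta} + 2P_{Borealis} = 0 ⇒ P_{Alta} = 181/6 + (1/3)P_{Borealis}.
Similarly P_{Borealis} = 193/6 + (1/3)P_{Alta}.
Plugging P_{Borealis} into Alta's best response: P_{Alta} = 181/6 + (1/3)(193/6 + (1/3)P_{Alta}) ⇒ (8/9)P_{Alta} = 368/9, so P_{Alta} = 46.
Then P_{Borealis} = 193/6 + (1/3)·46 = 47.5.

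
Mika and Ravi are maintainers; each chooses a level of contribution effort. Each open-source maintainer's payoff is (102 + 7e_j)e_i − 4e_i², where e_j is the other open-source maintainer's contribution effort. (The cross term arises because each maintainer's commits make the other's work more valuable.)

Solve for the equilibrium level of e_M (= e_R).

102

Mika's payoff is (102 + 7e_R)e_M − 4e_M².
∂π/∂e_M = 102 + 7e_R − 8e_M = 0, so e_M = 12.75 + 0.875e_R.
The game is symmetric, so in equilibrium e_R = e_M: the reaction function gives 0.125e_M = 12.75, hence e_M = 102.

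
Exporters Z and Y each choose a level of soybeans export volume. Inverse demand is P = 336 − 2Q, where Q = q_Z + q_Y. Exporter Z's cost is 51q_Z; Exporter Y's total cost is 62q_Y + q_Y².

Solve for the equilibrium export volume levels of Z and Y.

58.1, 26.3

Exporter Z's profit: π = q_Z(336 − 2(q_Z + q_Y)) − 51q_Z.
∂π/∂q_Z = 285 − 4q_Z − 2q_Y = 0, so q_Z = 71.25 − 0.5q_Y.
For Y: ∂π/∂q_Y = 274 − 6q_Y − 2q_Z = 0 ⇒ q_Y = 137/3 − (1/3)q_Z.
Substituting the second reaction function into the first: q_Z = 71.25 − 0.5(137/3 − (1/3)q_Z), which gives (5/6)q_Z = 581/12 ⇒ q_Z = 58.1.
Then q_Y = 137/3 − (1/3)·58.1 = 26.3.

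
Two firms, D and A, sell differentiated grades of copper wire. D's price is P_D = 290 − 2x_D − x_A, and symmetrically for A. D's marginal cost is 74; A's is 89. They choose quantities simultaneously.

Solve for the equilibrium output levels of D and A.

Firm D's profit: π = x_D(290 − 2x_D − x_A) − 74x_D.
∂π/∂x_D = 216 − 4x_D − x_A = 0 ⇒ x_D = 54 − 0.25x_A.
Similarly x_A = 50.25 − 0.25x_D.
Plugging x_A into D's best response: x_D = 54 − 0.25(50.25 − 0.25x_D) ⇒ 0.9375x_D = 41.4375, so x_D = 44.2.
Then x_A = 50.25 − 0.25·44.2 = 39.2.

44.2, 39.2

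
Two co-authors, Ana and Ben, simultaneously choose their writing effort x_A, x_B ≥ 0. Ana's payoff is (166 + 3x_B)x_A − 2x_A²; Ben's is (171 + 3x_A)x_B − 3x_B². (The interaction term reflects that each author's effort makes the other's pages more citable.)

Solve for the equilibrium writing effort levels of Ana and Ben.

Expanding Ana's payoff: 166x_A + 3x_Bx_A − 2x_A².
∂π/∂x_A = 166 + 3x_B − 4x_A = 0, so x_A = 41.5 + 0.75x_B.
Likewise for Ben: x_B = 28.5 + 0.5x_A.
Substituting the second reaction function into the first: x_A = 41.5 + 0.75(28.5 + 0.5x_A), which gives 0.625x_A = 62.875 ⇒ x_A = 100.6.
Then x_B = 28.5 + 0.5·100.6 = 78.8.

100.6, 78.8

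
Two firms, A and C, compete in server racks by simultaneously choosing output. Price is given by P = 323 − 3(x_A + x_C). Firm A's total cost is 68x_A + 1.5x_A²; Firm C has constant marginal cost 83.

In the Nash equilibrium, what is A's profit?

1458

Firm A's profit: π = x_A(323 − 3(x_A + x_C)) − 68x_A − 1.5x_A².
∂π/∂x_A = 255 − 9x_A − 3x_C = 0, so x_A = 85/3 − (1/3)x_C.
For C: ∂π/∂x_C = 240 − 6x_C − 3x_A = 0 ⇒ x_C = 40 − 0.5x_A.
Substituting the second reaction function into the first: x_A = 85/3 − (1/3)(40 − 0.5x_A), which gives (5/6)x_A = 15 ⇒ x_A = 18.
Then x_C = 40 − 0.5·18 = 31.
Price P = 323 − 3·49 = 176.
A's profit: (176 − 68)·18 − 1.5(18)² = 1458.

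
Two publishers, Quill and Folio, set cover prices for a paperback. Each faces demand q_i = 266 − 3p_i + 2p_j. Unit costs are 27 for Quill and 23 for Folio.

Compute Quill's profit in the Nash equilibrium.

Quill's profit: π = (p_{Quill} − 27)(266 − 3p_{Quill} + 2p_{Folio}).
∂π/∂p_{Quill} = 347 − 6p_{Quill} + 2p_{Folio} = 0 ⇒ p_{Quill} = 347/6 + (1/3)p_{Folio}.
Similarly p_{Folio} = 335/6 + (1/3)p_{Quill}.
Solving the two reaction functions simultaneously: (1 − (1/3)(1/3))p_{Quill} = 347/6 + (1/3)·(335/6), so (8/9)p_{Quill} = 688/9 and p_{Quill} = 86.
Then p_{Folio} = 335/6 + (1/3)·86 = 84.5.
q_{Quill} = 266 − 3·86 + 2·84.5 = 177.
Profit = (86 − 27)·177 = 10443.

10443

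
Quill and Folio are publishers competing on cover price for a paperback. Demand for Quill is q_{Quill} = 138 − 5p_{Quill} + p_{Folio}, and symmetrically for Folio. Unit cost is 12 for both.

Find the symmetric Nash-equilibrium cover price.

22

Quill's profit: π = (p_{Quill} − 12)(138 − 5p_{Quill} + p_{Folio}).
∂π/∂p_{Quill} = 198 − 10p_{Quill} + p_{Folio} = 0 ⇒ p_{Quill} = 19.8 + 0.1p_{Folio}.
The game is symmetric, so in equilibrium p_{Folio} = p_{Quill}: the reaction function gives 0.9p_{Quill} = 19.8, hence p_{Quill} = 22.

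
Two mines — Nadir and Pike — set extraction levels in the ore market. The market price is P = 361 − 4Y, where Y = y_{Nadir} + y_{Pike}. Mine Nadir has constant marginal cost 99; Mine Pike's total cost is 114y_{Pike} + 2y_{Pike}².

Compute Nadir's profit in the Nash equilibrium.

Mine Nadir's profit: π = y_{Nadir}(361 − 4(y_{Nadir} + y_{Pike})) − 99y_{Nadir}.
∂π/∂y_{Nadir} = 262 − 8y_{Nadir} − 4y_{Pike} = 0, so y_{Nadir} = 32.75 − 0.5y_{Pike}.
For Pike: ∂π/∂y_{Pike} = 247 − 12y_{Pike} − 4y_{Nadir} = 0 ⇒ y_{Pike} = 247/12 − (1/3)y_{Nadir}.
Solving the two reaction functions simultaneously: (1 − (−0.5)(−1/3))y_{Nadir} = 32.75 − 0.5·(247/12), so (5/6)y_{Nadir} = 539/24 and y_{Nadir} = 26.95.
Then y_{Pike} = 247/12 − (1/3)·26.95 = 11.6.
Price P = 361 − 4·38.55 = 206.8.
Nadir's profit: (206.8 − 99)·26.95 = 2905.21.

2905.21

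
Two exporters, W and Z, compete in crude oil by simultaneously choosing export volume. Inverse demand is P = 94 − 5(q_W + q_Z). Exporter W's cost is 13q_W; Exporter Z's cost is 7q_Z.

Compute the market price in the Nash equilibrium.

Exporter W's profit: π = q_W(94 − 5(q_W + q_Z)) − 13q_W.
∂π/∂q_W = 81 − 10q_W − 5q_Z = 0, so q_W = 8.1 − 0.5q_Z.
By the same steps for Z: q_Z = 8.7 − 0.5q_W.
Solving the two reaction functions simultaneously: (1 − (−0.5)(−0.5))q_W = 8.1 − 0.5·8.7, so 0.75q_W = 3.75 and q_W = 5.
Then q_Z = 8.7 − 0.5·5 = 6.2.
Equilibrium price: P = 94 − 5·11.2 = 38.

38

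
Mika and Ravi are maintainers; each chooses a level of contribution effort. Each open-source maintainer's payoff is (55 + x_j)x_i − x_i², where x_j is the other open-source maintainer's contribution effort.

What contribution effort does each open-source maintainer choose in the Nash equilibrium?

Mika's payoff is (55 + x_R)x_M − x_M².
∂π/∂x_M = 55 + x_R − 2x_M = 0, so x_M = 27.5 + 0.5x_R.
The game is symmetric, so in equilibrium x_R = x_M: the reaction function gives 0.5x_M = 27.5, hence x_M = 55.

55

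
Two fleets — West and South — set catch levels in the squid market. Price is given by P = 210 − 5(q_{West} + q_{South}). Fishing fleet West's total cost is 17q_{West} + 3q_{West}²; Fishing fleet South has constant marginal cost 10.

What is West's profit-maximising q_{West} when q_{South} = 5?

10.5

Fishing fleet West's profit: π = q_{West}(210 − 5(q_{West} + q_{South})) − 17q_{West} − 3q_{West}².
∂π/∂q_{West} = 193 − 16q_{West} − 5q_{South} = 0, so q_{West} = 12.0625 − 0.3125q_{South}.
At q_{South} = 5: q_{West} = 12.0625 − 0.3125·5 = 10.5.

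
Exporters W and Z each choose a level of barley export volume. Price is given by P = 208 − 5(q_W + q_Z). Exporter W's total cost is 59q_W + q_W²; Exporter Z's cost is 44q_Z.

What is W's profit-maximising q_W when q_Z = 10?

8.25

Exporter W's profit: π = q_W(208 − 5(q_W + q_Z)) − 59q_W − q_W².
∂π/∂q_W = 149 − 12q_W − 5q_Z = 0, so q_W = 149/12 − (5/12)q_Z.
At q_Z = 10: q_W = 149/12 − (5/12)·10 = 8.25.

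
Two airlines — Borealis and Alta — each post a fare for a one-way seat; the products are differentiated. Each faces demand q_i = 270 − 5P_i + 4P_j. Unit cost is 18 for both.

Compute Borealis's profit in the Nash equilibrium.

8820

Borealis's profit: π = (P_{Borealis} − 18)(270 − 5P_{Borealis} + 4P_{Alta}).
∂π/∂P_{Borealis} = 360 − 10P_{Borealis} + 4P_{Alta} = 0 ⇒ P_{Borealis} = 36 + 0.4P_{Alta}.
The game is symmetric, so in equilibrium P_{Alta} = P_{Borealis}: the reaction function gives 0.6P_{Borealis} = 36, hence P_{Borealis} = 60.
q_{Borealis} = 270 − 5·60 + 4·60 = 210.
Profit = (60 − 18)·210 = 8820.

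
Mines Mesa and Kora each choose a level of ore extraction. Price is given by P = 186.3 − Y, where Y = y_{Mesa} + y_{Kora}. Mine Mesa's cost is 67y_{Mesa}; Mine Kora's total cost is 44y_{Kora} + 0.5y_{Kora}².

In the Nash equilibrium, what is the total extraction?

76.18

Mine Mesa's profit: π = y_{Mesa}(186.3 − (y_{Mesa} + y_{Kora})) − 67y_{Mesa}.
∂π/∂y_{Mesa} = 119.3 − 2y_{Mesa} − y_{Kora} = 0, so y_{Mesa} = 59.65 − 0.5y_{Kora}.
For Kora: ∂π/∂y_{Kora} = 142.3 − 3y_{Kora} − y_{Mesa} = 0 ⇒ y_{Kora} = 1423/30 − (1/3)y_{Mesa}.
Substituting the second reaction function into the first: y_{Mesa} = 59.65 − 0.5(1423/30 − (1/3)y_{Mesa}), which gives (5/6)y_{Mesa} = 539/15 ⇒ y_{Mesa} = 43.12.
Then y_{Kora} = 1423/30 − (1/3)·43.12 = 33.06.
Total extraction: 43.12 + 33.06 = 76.18.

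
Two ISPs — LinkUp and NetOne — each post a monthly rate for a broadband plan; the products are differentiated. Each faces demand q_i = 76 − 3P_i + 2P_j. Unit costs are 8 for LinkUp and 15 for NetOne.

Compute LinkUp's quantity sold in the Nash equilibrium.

LinkUp's profit: π = (P_{LinkUp} − 8)(76 − 3P_{LinkUp} + 2P_{NetOne}).
∂π/∂P_{LinkUp} = 100 − 6P_{LinkUp} + 2P_{NetOne} = 0 ⇒ P_{LinkUp} = 50/3 + (1/3)P_{NetOne}.
Similarly P_{NetOne} = 121/6 + (1/3)P_{LinkUp}.
Solving the two reaction functions simultaneously: (1 − (1/3)(1/3))P_{LinkUp} = 50/3 + (1/3)·(121/6), so (8/9)P_{LinkUp} = 421/18 and P_{LinkUp} = 26.3125.
Then P_{NetOne} = 121/6 + (1/3)·26.3125 = 28.9375.
q_{LinkUp} = 76 − 3·26.3125 + 2·28.9375 = 54.9375.

54.9375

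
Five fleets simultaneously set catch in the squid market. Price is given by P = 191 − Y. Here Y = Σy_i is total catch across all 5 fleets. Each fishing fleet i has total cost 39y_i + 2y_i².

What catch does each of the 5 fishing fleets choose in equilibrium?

A representative fishing fleet's profit is π_i = y_i(191 − Y) − 39y_i − 2y_i², with Y = y_i + Σ_{j≠i} y_j.
First-order condition: 152 − 6y_i − Σ_{j≠i} y_j = 0.
In a symmetric equilibrium every fishing fleet chooses the same y, so Σ_{j≠i} y_j = 4y. The condition becomes 152 − 10y = 0, giving y = 152/10 = 15.2.

15.2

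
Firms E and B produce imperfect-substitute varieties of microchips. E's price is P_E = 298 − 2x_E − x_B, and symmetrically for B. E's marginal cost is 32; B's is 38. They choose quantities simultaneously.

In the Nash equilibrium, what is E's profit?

5745.92

Firm E's profit: π = x_E(298 − 2x_E − x_B) − 32x_E.
∂π/∂x_E = 266 − 4x_E − x_B = 0 ⇒ x_E = 66.5 − 0.25x_B.
Similarly x_B = 65 − 0.25x_E.
Solving the two reaction functions simultaneously: (1 − (−0.25)(−0.25))x_E = 66.5 − 0.25·65, so 0.9375x_E = 50.25 and x_E = 53.6.
Then x_B = 65 − 0.25·53.6 = 51.6.
P_E = 298 − 2·53.6 − 51.6 = 139.2.
Profit = (139.2 − 32)·53.6 = 5745.92.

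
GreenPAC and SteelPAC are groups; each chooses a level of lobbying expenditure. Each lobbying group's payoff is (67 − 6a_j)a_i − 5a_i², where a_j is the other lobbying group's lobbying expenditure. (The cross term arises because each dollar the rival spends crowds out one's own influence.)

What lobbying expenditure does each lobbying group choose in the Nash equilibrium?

GreenPAC's payoff is (67 − 6a_S)a_G − 5a_G².
∂π/∂a_G = 67 − 6a_S − 10a_G = 0, so a_G = 6.7 − 0.6a_S.
By symmetry a_S = a_G; substituting into the reaction function, 1.6a_G = 6.7 and a_G = 4.1875.

4.1875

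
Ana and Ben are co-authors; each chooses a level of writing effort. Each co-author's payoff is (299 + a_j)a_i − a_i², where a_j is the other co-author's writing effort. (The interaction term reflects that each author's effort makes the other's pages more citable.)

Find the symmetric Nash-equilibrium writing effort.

Ana's payoff is (299 + a_B)a_A − a_A².
∂π/∂a_A = 299 + a_B − 2a_A = 0, so a_A = 149.5 + 0.5a_B.
By symmetry a_B = a_A; substituting into the reaction function, 0.5a_A = 149.5 and a_A = 299.

299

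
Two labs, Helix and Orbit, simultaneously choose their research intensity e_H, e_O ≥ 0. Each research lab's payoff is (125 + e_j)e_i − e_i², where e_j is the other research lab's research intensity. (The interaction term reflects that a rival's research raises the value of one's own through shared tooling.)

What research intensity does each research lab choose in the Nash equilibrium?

125

Helix's payoff is (125 + e_O)e_H − e_H².
∂π/∂e_H = 125 + e_O − 2e_H = 0, so e_H = 62.5 + 0.5e_O.
Setting e_H = e_O in the reaction function: e_H = 62.5 + 0.5e_H, so e_H = 62.5 / 0.5 = 125.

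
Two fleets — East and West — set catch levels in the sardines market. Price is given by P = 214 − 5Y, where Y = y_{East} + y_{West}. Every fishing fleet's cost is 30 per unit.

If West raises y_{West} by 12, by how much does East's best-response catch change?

-6

Fishing fleet East's profit: π = y_{East}(214 − 5(y_{East} + y_{West})) − 30y_{East}.
∂π/∂y_{East} = 184 − 10y_{East} − 5y_{West} = 0, so y_{East} = 18.4 − 0.5y_{West}.
The reaction-function slope is −0.5, so a 12-unit rise in y_{West} moves y_{East} by −0.5 × 12 = −6. East's best response falls — the actions are strategic substitutes.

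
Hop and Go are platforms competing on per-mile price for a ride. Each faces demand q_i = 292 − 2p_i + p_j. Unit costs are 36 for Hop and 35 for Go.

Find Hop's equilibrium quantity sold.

170.4

Hop's profit: π = (p_{Hop} − 36)(292 − 2p_{Hop} + p_{Go}).
∂π/∂p_{Hop} = 364 − 4p_{Hop} + p_{Go} = 0 ⇒ p_{Hop} = 91 + 0.25p_{Go}.
Similarly p_{Go} = 90.5 + 0.25p_{Hop}.
Solving the two reaction functions simultaneously: (1 − (0.25)(0.25))p_{Hop} = 91 + 0.25·90.5, so 0.9375p_{Hop} = 113.625 and p_{Hop} = 121.2.
Then p_{Go} = 90.5 + 0.25·121.2 = 120.8.
q_{Hop} = 292 − 2·121.2 + 120.8 = 170.4.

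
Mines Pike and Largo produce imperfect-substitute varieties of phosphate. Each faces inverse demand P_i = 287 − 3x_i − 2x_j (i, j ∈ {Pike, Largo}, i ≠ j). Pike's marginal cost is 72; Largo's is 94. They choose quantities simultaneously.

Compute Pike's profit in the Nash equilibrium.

Mine Pike's profit: π = x_{Pike}(287 − 3x_{Pike} − 2x_{Largo}) − 72x_{Pike}.
∂π/∂x_{Pike} = 215 − 6x_{Pike} − 2x_{Largo} = 0 ⇒ x_{Pike} = 215/6 − (1/3)x_{Largo}.
Similarly x_{Largo} = 193/6 − (1/3)x_{Pike}.
Substituting the second reaction function into the first: x_{Pike} = 215/6 − (1/3)(193/6 − (1/3)x_{Pike}), which gives (8/9)x_{Pike} = 226/9 ⇒ x_{Pike} = 28.25.
Then x_{Largo} = 193/6 − (1/3)·28.25 = 22.75.
P_{Pike} = 287 − 3·28.25 − 2·22.75 = 156.75.
Profit = (156.75 − 72)·28.25 = 2394.1875.

2394.1875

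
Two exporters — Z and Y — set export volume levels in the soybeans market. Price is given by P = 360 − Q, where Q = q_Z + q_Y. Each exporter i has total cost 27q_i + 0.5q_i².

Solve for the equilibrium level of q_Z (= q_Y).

83.25

Exporter Z's profit: π = q_Z(360 − (q_Z + q_Y)) − 27q_Z − 0.5q_Z².
∂π/∂q_Z = 333 − 3q_Z − q_Y = 0, so q_Z = 111 − (1/3)q_Y.
The game is symmetric, so in equilibrium q_Y = q_Z: the reaction function gives (4/3)q_Z = 111, hence q_Z = 83.25.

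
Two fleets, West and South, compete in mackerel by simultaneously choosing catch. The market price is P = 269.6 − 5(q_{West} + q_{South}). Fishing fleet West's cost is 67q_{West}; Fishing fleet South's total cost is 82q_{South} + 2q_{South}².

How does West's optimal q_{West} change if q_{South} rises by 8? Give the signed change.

Fishing fleet West's profit: π = q_{West}(269.6 − 5(q_{West} + q_{South})) − 67q_{West}.
∂π/∂q_{West} = 202.6 − 10q_{West} − 5q_{South} = 0, so q_{West} = 20.26 − 0.5q_{South}.
The reaction-function slope is −0.5, so an 8-unit rise in q_{South} moves q_{West} by −0.5 × 8 = −4. West's best response falls — the actions are strategic substitutes.

-4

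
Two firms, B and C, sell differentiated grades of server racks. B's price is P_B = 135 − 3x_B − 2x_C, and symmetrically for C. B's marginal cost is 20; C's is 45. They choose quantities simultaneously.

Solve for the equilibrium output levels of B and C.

15.9375, 9.6875

Firm B's profit: π = x_B(135 − 3x_B − 2x_C) − 20x_B.
∂π/∂x_B = 115 − 6x_B − 2x_C = 0 ⇒ x_B = 115/6 − (1/3)x_C.
Similarly x_C = 15 − (1/3)x_B.
Solving the two reaction functions simultaneously: (1 − (−1/3)(−1/3))x_B = 115/6 − (1/3)·15, so (8/9)x_B = 85/6 and x_B = 15.9375.
Then x_C = 15 − (1/3)·15.9375 = 9.6875.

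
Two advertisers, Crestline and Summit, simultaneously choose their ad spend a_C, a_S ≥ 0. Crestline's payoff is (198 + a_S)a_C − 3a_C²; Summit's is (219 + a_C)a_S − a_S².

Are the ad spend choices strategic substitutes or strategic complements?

strategic complements

Expanding Crestline's payoff: 198a_C + a_Sa_C − 3a_C².
∂π/∂a_C = 198 + a_S − 6a_C = 0, so a_C = 33 + (1/6)a_S.
The best-response slope da_C/da_S = 1/6 > 0: the reaction function is upward-sloping, so the choices are strategic complements.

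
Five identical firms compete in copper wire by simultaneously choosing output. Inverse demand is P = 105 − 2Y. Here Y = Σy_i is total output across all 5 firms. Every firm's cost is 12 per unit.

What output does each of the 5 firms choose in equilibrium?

A representative firm's profit is π_i = y_i(105 − 2Y) − 12y_i, with Y = y_i + Σ_{j≠i} y_j.
First-order condition: 93 − 4y_i − 2Σ_{j≠i} y_j = 0.
In a symmetric equilibrium every firm chooses the same y, so Σ_{j≠i} y_j = 4y. The condition becomes 93 − 12y = 0, giving y = 93/12 = 7.75.

7.75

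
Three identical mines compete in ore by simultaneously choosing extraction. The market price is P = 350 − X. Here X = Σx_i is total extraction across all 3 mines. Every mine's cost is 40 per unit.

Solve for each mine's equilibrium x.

A representative mine's profit is π_i = x_i(350 − X) − 40x_i, with X = x_i + Σ_{j≠i} x_j.
First-order condition: 310 − 2x_i − Σ_{j≠i} x_j = 0.
Imposing symmetry (x_j = x for all j) turns Σ_{j≠i} x_j into 2x, so 310 = 4x and x = 77.5.

77.5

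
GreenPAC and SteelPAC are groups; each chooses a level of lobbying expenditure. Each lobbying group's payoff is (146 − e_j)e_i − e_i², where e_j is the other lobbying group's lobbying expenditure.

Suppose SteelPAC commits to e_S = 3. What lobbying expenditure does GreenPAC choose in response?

GreenPAC's payoff is (146 − e_S)e_G − e_G².
∂π/∂e_G = 146 − e_S − 2e_G = 0, so e_G = 73 − 0.5e_S.
At e_S = 3: e_G = 73 − 0.5·3 = 71.5.

71.5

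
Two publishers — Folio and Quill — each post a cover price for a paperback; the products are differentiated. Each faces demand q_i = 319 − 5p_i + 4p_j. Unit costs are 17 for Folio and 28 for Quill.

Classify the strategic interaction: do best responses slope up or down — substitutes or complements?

Folio's profit: π = (p_{Folio} − 17)(319 − 5p_{Folio} + 4p_{Quill}).
∂π/∂p_{Folio} = 404 − 10p_{Folio} + 4p_{Quill} = 0 ⇒ p_{Folio} = 40.4 + 0.4p_{Quill}.
The best-response slope dp_{Folio}/dp_{Quill} = 0.4 > 0: the reaction function is upward-sloping, so the choices are strategic complements.

strategic complements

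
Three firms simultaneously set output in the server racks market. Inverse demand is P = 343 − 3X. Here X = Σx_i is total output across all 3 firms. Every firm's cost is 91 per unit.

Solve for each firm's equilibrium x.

21

A representative firm's profit is π_i = x_i(343 − 3X) − 91x_i, with X = x_i + Σ_{j≠i} x_j.
First-order condition: 252 − 6x_i − 3Σ_{j≠i} x_j = 0.
Imposing symmetry (x_j = x for all j) turns Σ_{j≠i} x_j into 2x, so 252 = 12x and x = 21.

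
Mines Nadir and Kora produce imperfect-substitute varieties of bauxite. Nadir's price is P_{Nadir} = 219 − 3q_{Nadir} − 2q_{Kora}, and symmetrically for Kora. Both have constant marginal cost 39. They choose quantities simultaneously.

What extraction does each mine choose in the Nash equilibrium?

Mine Nadir's profit: π = q_{Nadir}(219 − 3q_{Nadir} − 2q_{Kora}) − 39q_{Nadir}.
∂π/∂q_{Nadir} = 180 − 6q_{Nadir} − 2q_{Kora} = 0 ⇒ q_{Nadir} = 30 − (1/3)q_{Kora}.
Setting q_{Nadir} = q_{Kora} in the reaction function: q_{Nadir} = 30 − (1/3)q_{Nadir}, so q_{Nadir} = 30 / (4/3) = 22.5.

22.5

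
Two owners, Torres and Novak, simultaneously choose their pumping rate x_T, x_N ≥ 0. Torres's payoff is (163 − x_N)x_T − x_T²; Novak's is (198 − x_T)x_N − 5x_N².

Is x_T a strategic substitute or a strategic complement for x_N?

strategic substitutes

Expanding Torres's payoff: 163x_T − x_Nx_T − x_T².
∂π/∂x_T = 163 − x_N − 2x_T = 0, so x_T = 81.5 − 0.5x_N.
The best-response slope dx_T/dx_N = −0.5 < 0: the reaction function is downward-sloping, so the choices are strategic substitutes.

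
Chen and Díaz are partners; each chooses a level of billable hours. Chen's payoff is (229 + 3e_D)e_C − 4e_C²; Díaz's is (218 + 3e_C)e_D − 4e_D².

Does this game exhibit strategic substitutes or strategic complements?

strategic complements

Expanding Chen's payoff: 229e_C + 3e_De_C − 4e_C².
∂π/∂e_C = 229 + 3e_D − 8e_C = 0, so e_C = 28.625 + 0.375e_D.
The best-response slope de_C/de_D = 0.375 > 0: the reaction function is upward-sloping, so the choices are strategic complements.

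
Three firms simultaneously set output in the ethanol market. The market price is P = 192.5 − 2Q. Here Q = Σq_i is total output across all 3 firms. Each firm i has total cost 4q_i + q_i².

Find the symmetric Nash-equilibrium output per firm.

A representative firm's profit is π_i = q_i(192.5 − 2Q) − 4q_i − q_i², with Q = q_i + Σ_{j≠i} q_j.
First-order condition: 188.5 − 6q_i − 2Σ_{j≠i} q_j = 0.
Imposing symmetry (q_j = q for all j) turns Σ_{j≠i} q_j into 2q, so 188.5 = 10q and q = 18.85.

18.85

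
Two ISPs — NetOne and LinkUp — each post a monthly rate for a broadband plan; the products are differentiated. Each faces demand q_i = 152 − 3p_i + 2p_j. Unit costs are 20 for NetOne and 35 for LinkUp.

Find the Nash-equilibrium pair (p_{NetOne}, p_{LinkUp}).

NetOne's profit: π = (p_{NetOne} − 20)(152 − 3p_{NetOne} + 2p_{LinkUp}).
∂π/∂p_{NetOne} = 212 − 6p_{NetOne} + 2p_{LinkUp} = 0 ⇒ p_{NetOne} = 106/3 + (1/3)p_{LinkUp}.
Similarly p_{LinkUp} = 257/6 + (1/3)p_{NetOne}.
Plugging p_{LinkUp} into NetOne's best response: p_{NetOne} = 106/3 + (1/3)(257/6 + (1/3)p_{NetOne}) ⇒ (8/9)p_{NetOne} = 893/18, so p_{NetOne} = 55.8125.
Then p_{LinkUp} = 257/6 + (1/3)·55.8125 = 61.4375.

55.8125, 61.4375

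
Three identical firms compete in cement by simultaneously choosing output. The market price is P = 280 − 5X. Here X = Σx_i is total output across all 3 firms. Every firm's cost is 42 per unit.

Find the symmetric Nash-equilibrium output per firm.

11.9

A representative firm's profit is π_i = x_i(280 − 5X) − 42x_i, with X = x_i + Σ_{j≠i} x_j.
First-order condition: 238 − 10x_i − 5Σ_{j≠i} x_j = 0.
With identical firms, set every x_j = x: then 238 − 10x − 10x = 0, i.e. x = 238/20 = 11.9.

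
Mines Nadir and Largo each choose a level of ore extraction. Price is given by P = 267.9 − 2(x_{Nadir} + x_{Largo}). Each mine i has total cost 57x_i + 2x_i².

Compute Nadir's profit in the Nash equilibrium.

1779.1524

Mine Nadir's profit: π = x_{Nadir}(267.9 − 2(x_{Nadir} + x_{Largo})) − 57x_{Nadir} − 2x_{Nadir}².
∂π/∂x_{Nadir} = 210.9 − 8x_{Nadir} − 2x_{Largo} = 0, so x_{Nadir} = 26.3625 − 0.25x_{Largo}.
By symmetry x_{Largo} = x_{Nadir}; substituting into the reaction function, 1.25x_{Nadir} = 26.3625 and x_{Nadir} = 21.09.
Price P = 267.9 − 2·42.18 = 183.54.
Nadir's profit: (183.54 − 57)·21.09 − 2(21.09)² = 1779.1524.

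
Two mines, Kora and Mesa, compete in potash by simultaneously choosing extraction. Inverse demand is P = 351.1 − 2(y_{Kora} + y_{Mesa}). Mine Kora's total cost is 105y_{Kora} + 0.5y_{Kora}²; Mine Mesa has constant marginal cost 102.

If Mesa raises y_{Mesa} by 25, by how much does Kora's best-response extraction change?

-10

Mine Kora's profit: π = y_{Kora}(351.1 − 2(y_{Kora} + y_{Mesa})) − 105y_{Kora} − 0.5y_{Kora}².
∂π/∂y_{Kora} = 246.1 − 5y_{Kora} − 2y_{Mesa} = 0, so y_{Kora} = 49.22 − 0.4y_{Mesa}.
The reaction-function slope is −0.4, so a 25-unit rise in y_{Mesa} moves y_{Kora} by −0.4 × 25 = −10. Kora's best response falls — the actions are strategic substitutes.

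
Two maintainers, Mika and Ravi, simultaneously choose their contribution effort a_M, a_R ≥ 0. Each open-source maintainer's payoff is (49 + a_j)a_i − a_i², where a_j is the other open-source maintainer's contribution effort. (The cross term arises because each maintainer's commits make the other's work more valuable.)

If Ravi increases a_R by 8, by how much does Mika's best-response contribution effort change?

Mika's payoff is (49 + a_R)a_M − a_M².
∂π/∂a_M = 49 + a_R − 2a_M = 0, so a_M = 24.5 + 0.5a_R.
The reaction-function slope is 0.5, so an 8-unit rise in a_R moves a_M by 0.5 × 8 = 4. Mika's best response rises — the actions are strategic complements.

4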